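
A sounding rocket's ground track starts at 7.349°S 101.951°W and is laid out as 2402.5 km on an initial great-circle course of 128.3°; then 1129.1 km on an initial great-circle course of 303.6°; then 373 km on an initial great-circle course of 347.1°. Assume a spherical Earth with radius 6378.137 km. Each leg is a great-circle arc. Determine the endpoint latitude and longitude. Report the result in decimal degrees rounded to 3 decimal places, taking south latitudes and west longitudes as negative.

Apply the spherical direct solution leg by leg, carrying full precision between legs.
Leg 1: from (-7.349°, -101.951°), δ = 2402.5/6378.137 = 0.376677 rad, θ = 128.3° → φ = -20.185°, λ = -84.039°.
Leg 2: from (-20.185°, -84.039°), δ = 1129.1/6378.137 = 0.177027 rad, θ = 303.6° → φ = -14.370°, λ = -92.748°.
Leg 3: from (-14.370°, -92.748°), δ = 373/6378.137 = 0.058481 rad, θ = 347.1° → φ = -11.103°, λ = -93.510°.

latitude -11.103°, longitude -93.510°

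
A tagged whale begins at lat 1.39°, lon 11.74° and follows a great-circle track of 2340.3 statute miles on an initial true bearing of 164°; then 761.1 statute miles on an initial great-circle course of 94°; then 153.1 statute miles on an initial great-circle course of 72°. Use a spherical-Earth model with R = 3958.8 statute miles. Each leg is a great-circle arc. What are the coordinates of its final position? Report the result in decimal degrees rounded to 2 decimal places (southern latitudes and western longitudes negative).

latitude -30.45°, longitude 37.38°

Apply the spherical direct solution leg by leg, carrying full precision between legs.
Leg 1: from (1.39°, 11.74°), δ = 2340.3/3958.8 = 0.591164 rad, θ = 164° → φ = -31.03°, λ = 22.07°.
Leg 2: from (-31.03°, 22.07°), δ = 761.1/3958.8 = 0.192255 rad, θ = 94° → φ = -31.16°, λ = 34.94°.
Leg 3: from (-31.16°, 34.94°), δ = 153.1/3958.8 = 0.038673 rad, θ = 72° → φ = -30.45°, λ = 37.38°.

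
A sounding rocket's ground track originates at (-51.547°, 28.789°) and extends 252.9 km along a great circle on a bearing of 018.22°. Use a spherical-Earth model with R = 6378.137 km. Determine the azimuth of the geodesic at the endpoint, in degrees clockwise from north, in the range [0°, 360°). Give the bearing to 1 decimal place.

δ = 252.9/6378.137 = 0.039651 rad (2.2718°).
Start latitude φ₁ = -0.899665 rad; initial bearing θ = 0.317999 rad.
Applying the spherical law of cosines for sides, sin φ₂ = sin φ₁ cos δ + cos φ₁ sin δ cos θ = -0.759088, so φ₂ = -49.384°.
Δλ = atan2( sin θ sin δ cos φ₁ , cos δ − sin φ₁ sin φ₂ ) = atan2(0.007708, 0.404758) = 0.019040 rad = 1.091°.
λ₂ = λ₁ + Δλ = 29.880°.
The forward bearing on arrival equals the back-azimuth from the destination plus 180°.
Back-azimuth from P₂ (-49.4°, 29.9°) to P₁ (-51.5°, 28.8°), with Δλ' = λ₁ − λ₂ = -1.1°: atan2( sin Δλ' cos φ₁ , cos φ₂ sin φ₁ − sin φ₂ cos φ₁ cos Δλ' ) = 197.4°.
Final bearing = (197.4° + 180°) mod 360° = 17.4°.

final bearing 17.4°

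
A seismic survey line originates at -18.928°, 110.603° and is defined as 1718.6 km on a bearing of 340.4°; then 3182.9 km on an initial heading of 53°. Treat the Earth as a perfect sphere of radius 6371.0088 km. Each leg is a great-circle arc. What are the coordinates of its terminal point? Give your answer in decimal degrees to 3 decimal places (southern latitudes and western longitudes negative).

latitude 12.798°, longitude 128.560°

Apply the spherical direct solution leg by leg, carrying full precision between legs.
Leg 1: from (-18.928°, 110.603°), δ = 1718.6/6371.0088 = 0.269753 rad, θ = 340.4° → φ = -4.311°, λ = 105.460°.
Leg 2: from (-4.311°, 105.460°), δ = 3182.9/6371.0088 = 0.499591 rad, θ = 53° → φ = 12.798°, λ = 128.560°.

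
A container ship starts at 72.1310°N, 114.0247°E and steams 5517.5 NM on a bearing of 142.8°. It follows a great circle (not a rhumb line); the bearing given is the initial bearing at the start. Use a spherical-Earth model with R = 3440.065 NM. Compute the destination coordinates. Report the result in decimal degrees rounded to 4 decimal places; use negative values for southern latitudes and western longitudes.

latitude -16.0079°, longitude 152.9749°

δ = 5517.5/3440.065 = 1.603894 rad (91.8964°).
With φ₁ = 72.1310° = 1.258923 rad and θ = 142.8° = 2.492330 rad:
Destination latitude: φ₂ = arcsin( sin φ₁ cos δ + cos φ₁ sin δ cos θ ) = arcsin(-0.275770) = -16.0079°.
Then Δλ = atan2(0.185415, 0.229375) = 0.679809 rad, from sin θ sin δ cos φ₁ over cos δ − sin φ₁ sin φ₂.
λ₂ = 114.0247° + 38.9502° = 152.9749°.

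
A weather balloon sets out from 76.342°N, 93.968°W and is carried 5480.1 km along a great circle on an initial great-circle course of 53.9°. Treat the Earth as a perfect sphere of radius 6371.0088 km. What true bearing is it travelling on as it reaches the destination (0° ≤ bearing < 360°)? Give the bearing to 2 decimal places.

Angular distance δ = d/R = 5480.1 / 6371.0088 = 0.860162 rad.
Converting: φ₁ = 1.332419 rad, θ = 0.940732 rad.
Destination latitude: φ₂ = arcsin( sin φ₁ cos δ + cos φ₁ sin δ cos θ ) = arcsin(0.739318) = 47.673°.
For the longitude increment, Δλ = atan2( sin θ sin δ cos φ₁, cos δ − sin φ₁ sin φ₂ ) = atan2(0.144607, -0.066097) = 114.564°.
λ₂ = -93.968° + 114.564° = 20.596°.
The forward bearing on arrival equals the back-azimuth from the destination plus 180°.
Back-azimuth from P₂ (47.67°, 20.60°) to P₁ (76.34°, -93.97°), with Δλ' = λ₁ − λ₂ = -114.56°: atan2( sin Δλ' cos φ₁ , cos φ₂ sin φ₁ − sin φ₂ cos φ₁ cos Δλ' ) = 343.54°.
Final bearing = (343.54° + 180°) mod 360° = 163.54°.

final bearing 163.54°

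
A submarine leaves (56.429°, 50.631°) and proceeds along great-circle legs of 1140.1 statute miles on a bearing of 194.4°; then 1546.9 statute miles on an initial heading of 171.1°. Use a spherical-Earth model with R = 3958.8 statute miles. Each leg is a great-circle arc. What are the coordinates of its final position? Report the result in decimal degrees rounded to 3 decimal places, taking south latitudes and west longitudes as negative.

latitude 18.120°, longitude 48.872°

Apply the spherical direct solution leg by leg, carrying full precision between legs.
Leg 1: from (56.429°, 50.631°), δ = 1140.1/3958.8 = 0.287991 rad, θ = 194.4° → φ = 40.298°, λ = 45.317°.
Leg 2: from (40.298°, 45.317°), δ = 1546.9/3958.8 = 0.390750 rad, θ = 171.1° → φ = 18.120°, λ = 48.872°.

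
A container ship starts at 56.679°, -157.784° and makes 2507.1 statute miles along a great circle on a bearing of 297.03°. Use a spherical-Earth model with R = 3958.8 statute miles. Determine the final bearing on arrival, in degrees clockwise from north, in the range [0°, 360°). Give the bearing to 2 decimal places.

Central angle δ = d/R = 0.633298 rad.
Start latitude φ₁ = 0.989235 rad; initial bearing θ = 5.184151 rad.
Destination latitude: φ₂ = arcsin( sin φ₁ cos δ + cos φ₁ sin δ cos θ ) = arcsin(0.821308) = 55.216°.
Then Δλ = atan2(-0.289586, 0.119790) = -1.178569 rad, from sin θ sin δ cos φ₁ over cos δ − sin φ₁ sin φ₂.
λ₂ = -157.784° + -67.527° = -225.311°, normalized to (−180°, 180°] → 134.689°.
The forward bearing on arrival equals the back-azimuth from the destination plus 180°.
Back-azimuth from P₂ (55.22°, 134.69°) to P₁ (56.68°, -157.78°), with Δλ' = λ₁ − λ₂ = -292.47°: atan2( sin Δλ' cos φ₁ , cos φ₂ sin φ₁ − sin φ₂ cos φ₁ cos Δλ' ) = 59.06°.
Final bearing = (59.06° + 180°) mod 360° = 239.06°.

final bearing 239.06°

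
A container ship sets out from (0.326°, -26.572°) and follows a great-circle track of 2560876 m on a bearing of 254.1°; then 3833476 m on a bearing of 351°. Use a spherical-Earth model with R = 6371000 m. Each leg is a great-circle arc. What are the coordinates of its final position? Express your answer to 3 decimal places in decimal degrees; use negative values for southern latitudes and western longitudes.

Apply the spherical direct solution leg by leg, carrying full precision between legs.
Leg 1: from (0.326°, -26.572°), δ = 2560876/6371000 = 0.401958 rad, θ = 254.1° → φ = -5.851°, λ = -48.796°.
Leg 2: from (-5.851°, -48.796°), δ = 3833476/6371000 = 0.601707 rad, θ = 351° → φ = 28.173°, λ = -54.561°.

latitude 28.173°, longitude -54.561°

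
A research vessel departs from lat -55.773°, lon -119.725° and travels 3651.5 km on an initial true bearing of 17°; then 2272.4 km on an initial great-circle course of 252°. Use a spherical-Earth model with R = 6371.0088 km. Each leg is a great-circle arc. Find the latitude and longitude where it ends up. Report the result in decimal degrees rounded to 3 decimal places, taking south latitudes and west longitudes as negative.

latitude -28.450°, longitude -131.939°

Apply the spherical direct solution leg by leg, carrying full precision between legs.
Leg 1: from (-55.773°, -119.725°), δ = 3651.5/6371.0088 = 0.573143 rad, θ = 17° → φ = -23.766°, λ = -109.749°.
Leg 2: from (-23.766°, -109.749°), δ = 2272.4/6371.0088 = 0.356678 rad, θ = 252° → φ = -28.450°, λ = -131.939°.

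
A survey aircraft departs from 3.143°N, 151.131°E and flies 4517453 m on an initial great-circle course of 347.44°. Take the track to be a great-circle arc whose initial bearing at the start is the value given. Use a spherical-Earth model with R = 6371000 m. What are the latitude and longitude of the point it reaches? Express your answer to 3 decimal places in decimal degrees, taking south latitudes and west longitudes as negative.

δ = 4517453/6371000 = 0.709065 rad (40.6264°).
Converting: φ₁ = 0.054856 rad, θ = 6.063972 rad.
Applying the spherical law of cosines for sides, sin φ₂ = sin φ₁ cos δ + cos φ₁ sin δ cos θ = 0.676199, so φ₂ = 42.547°.
Δλ = atan2( sin θ sin δ cos φ₁ , cos δ − sin φ₁ sin φ₂ ) = atan2(-0.141382, 0.721896) = -0.193400 rad = -11.081°.
λ₂ = λ₁ + Δλ = 140.050°.

latitude 42.547°, longitude 140.050°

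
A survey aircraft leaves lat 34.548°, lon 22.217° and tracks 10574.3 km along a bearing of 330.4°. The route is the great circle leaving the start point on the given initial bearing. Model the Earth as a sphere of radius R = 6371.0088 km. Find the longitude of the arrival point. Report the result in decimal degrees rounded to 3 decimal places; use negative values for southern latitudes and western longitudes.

longitude -116.700°

Angular distance δ = d/R = 10574.3 / 6371.0088 = 1.659753 rad.
Converting: φ₁ = 0.602976 rad, θ = 5.766568 rad.
Destination latitude: φ₂ = arcsin( sin φ₁ cos δ + cos φ₁ sin δ cos θ ) = arcsin(0.662949) = 41.525°.
Then Δλ = atan2(-0.405227, -0.464795) = -2.424555 rad, from sin θ sin δ cos φ₁ over cos δ − sin φ₁ sin φ₂.
Hence λ₂ = 22.217° + -138.917° = -116.700°.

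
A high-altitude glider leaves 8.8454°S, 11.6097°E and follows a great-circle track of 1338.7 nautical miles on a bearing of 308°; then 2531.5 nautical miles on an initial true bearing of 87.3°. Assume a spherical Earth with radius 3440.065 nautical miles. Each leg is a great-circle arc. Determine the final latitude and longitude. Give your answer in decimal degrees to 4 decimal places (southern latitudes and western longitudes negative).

latitude 5.5733°, longitude 36.4951°

Apply the spherical direct solution leg by leg, carrying full precision between legs.
Leg 1: from (-8.8454°, 11.6097°), δ = 1338.7/3440.065 = 0.389150 rad, θ = 308° → φ = 5.0792°, λ = -5.8570°.
Leg 2: from (5.0792°, -5.8570°), δ = 2531.5/3440.065 = 0.735887 rad, θ = 87.3° → φ = 5.5733°, λ = 36.4951°.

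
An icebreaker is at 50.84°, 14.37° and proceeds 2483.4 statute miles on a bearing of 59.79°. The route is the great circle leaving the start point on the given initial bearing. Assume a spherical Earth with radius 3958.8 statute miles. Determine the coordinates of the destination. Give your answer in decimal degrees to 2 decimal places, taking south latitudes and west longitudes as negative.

latitude 54.51°, longitude 75.28°

Central angle δ = d/R = 0.627311 rad.
Start latitude φ₁ = 0.887325 rad; initial bearing θ = 1.043532 rad.
sin φ₂ = sin φ₁ cos δ + cos φ₁ sin δ cos θ = (0.775386)(0.809609) + (0.631488)(0.586970)(0.503171) = 0.814266
φ₂ = asin(0.814266) = 0.951464 rad = 54.51°.
Then Δλ = atan2(0.320324, 0.178238) = 1.063029 rad, from sin θ sin δ cos φ₁ over cos δ − sin φ₁ sin φ₂.
λ₂ = 14.37° + 60.91° = 75.28°.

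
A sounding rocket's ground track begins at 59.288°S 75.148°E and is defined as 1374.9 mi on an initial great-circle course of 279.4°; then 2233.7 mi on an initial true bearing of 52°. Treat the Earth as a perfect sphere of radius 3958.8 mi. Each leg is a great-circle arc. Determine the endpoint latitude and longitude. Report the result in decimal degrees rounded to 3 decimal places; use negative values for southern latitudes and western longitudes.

Apply the spherical direct solution leg by leg, carrying full precision between legs.
Leg 1: from (-59.288°, 75.148°), δ = 1374.9/3958.8 = 0.347302 rad, θ = 279.4° → φ = -51.263°, λ = 42.694°.
Leg 2: from (-51.263°, 42.694°), δ = 2233.7/3958.8 = 0.564237 rad, θ = 52° → φ = -26.942°, λ = 70.905°.

latitude -26.942°, longitude 70.905°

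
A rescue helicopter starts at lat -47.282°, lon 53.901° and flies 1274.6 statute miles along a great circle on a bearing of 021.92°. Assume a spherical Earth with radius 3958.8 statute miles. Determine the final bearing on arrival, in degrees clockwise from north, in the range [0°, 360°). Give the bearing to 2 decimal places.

final bearing 16.98°

The arc subtends δ = 1274.6/3958.8 = 0.321966 rad at the centre.
With φ₁ = -47.282° = -0.825227 rad and θ = 21.92° = 0.382576 rad:
Destination latitude: φ₂ = arcsin( sin φ₁ cos δ + cos φ₁ sin δ cos θ ) = arcsin(-0.497803) = -29.855°.
Δλ = atan2( sin θ sin δ cos φ₁ , cos δ − sin φ₁ sin φ₂ ) = atan2(0.080137, 0.582878) = 0.136628 rad = 7.828°.
Hence λ₂ = 53.901° + 7.828° = 61.729°.
The forward bearing on arrival equals the back-azimuth from the destination plus 180°.
Back-azimuth from P₂ (-29.85°, 61.73°) to P₁ (-47.28°, 53.90°), with Δλ' = λ₁ − λ₂ = -7.83°: atan2( sin Δλ' cos φ₁ , cos φ₂ sin φ₁ − sin φ₂ cos φ₁ cos Δλ' ) = 196.98°.
Final bearing = (196.98° + 180°) mod 360° = 16.98°.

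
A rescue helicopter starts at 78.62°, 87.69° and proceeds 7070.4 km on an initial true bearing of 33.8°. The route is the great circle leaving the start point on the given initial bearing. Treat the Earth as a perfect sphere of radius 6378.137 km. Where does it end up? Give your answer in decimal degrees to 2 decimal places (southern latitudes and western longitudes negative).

Central angle δ = d/R = 1.108537 rad.
Converting: φ₁ = 1.372178 rad, θ = 0.589921 rad.
Applying the spherical law of cosines for sides, sin φ₂ = sin φ₁ cos δ + cos φ₁ sin δ cos θ = 0.583961, so φ₂ = 35.73°.
Δλ = atan2( sin θ sin δ cos φ₁ , cos δ − sin φ₁ sin φ₂ ) = atan2(0.098245, -0.126509) = 2.481291 rad = 142.17°.
λ₂ = 87.69° + 142.17° = 229.86°, normalized to (−180°, 180°] → -130.14°.

latitude 35.73°, longitude -130.14°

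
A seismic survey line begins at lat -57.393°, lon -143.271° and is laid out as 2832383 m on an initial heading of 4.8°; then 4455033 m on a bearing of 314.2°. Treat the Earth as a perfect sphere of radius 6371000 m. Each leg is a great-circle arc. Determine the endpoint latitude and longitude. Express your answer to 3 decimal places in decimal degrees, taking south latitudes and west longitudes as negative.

latitude -1.411°, longitude -168.329°

Apply the spherical direct solution leg by leg, carrying full precision between legs.
Leg 1: from (-57.393°, -143.271°), δ = 2832383/6371000 = 0.444574 rad, θ = 4.8° → φ = -31.976°, λ = -140.840°.
Leg 2: from (-31.976°, -140.840°), δ = 4455033/6371000 = 0.699267 rad, θ = 314.2° → φ = -1.411°, λ = -168.329°.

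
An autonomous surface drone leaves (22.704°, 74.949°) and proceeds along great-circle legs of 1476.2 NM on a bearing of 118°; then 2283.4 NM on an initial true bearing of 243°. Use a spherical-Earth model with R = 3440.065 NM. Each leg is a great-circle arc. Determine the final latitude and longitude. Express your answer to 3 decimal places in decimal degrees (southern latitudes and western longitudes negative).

latitude -8.110°, longitude 63.165°

Apply the spherical direct solution leg by leg, carrying full precision between legs.
Leg 1: from (22.704°, 74.949°), δ = 1476.2/3440.065 = 0.429120 rad, θ = 118° → φ = 9.833°, λ = 96.840°.
Leg 2: from (9.833°, 96.840°), δ = 2283.4/3440.065 = 0.663767 rad, θ = 243° → φ = -8.110°, λ = 63.165°.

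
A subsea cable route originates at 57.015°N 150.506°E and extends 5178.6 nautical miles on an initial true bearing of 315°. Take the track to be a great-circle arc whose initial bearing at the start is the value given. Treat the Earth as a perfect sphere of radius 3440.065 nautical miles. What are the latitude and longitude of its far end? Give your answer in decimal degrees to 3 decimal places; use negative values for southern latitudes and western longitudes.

Central angle δ = d/R = 1.505379 rad.
With φ₁ = 57.015° = 0.995099 rad and θ = 315° = 5.497787 rad:
Applying the spherical law of cosines for sides, sin φ₂ = sin φ₁ cos δ + cos φ₁ sin δ cos θ = 0.438973, so φ₂ = 26.038°.
Then Δλ = atan2(-0.384139, -0.302846) = -2.238408 rad, from sin θ sin δ cos φ₁ over cos δ − sin φ₁ sin φ₂.
λ₂ = 150.506° + -128.251° = 22.255°.

latitude 26.038°, longitude 22.255°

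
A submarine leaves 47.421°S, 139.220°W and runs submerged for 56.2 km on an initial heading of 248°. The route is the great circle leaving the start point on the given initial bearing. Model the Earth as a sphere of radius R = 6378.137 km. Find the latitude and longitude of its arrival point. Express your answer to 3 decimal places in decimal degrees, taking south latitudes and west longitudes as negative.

latitude -47.608°, longitude -139.914°

The arc subtends δ = 56.2/6378.137 = 0.008811 rad at the centre.
Start latitude φ₁ = -0.827653 rad; initial bearing θ = 4.328417 rad.
sin φ₂ = sin φ₁ cos δ + cos φ₁ sin δ cos θ = (-0.736345)(0.999961) + (0.676606)(0.008811)(-0.374607) = -0.738550
φ₂ = asin(-0.738550) = -0.830917 rad = -47.608°.
Then Δλ = atan2(-0.005528, 0.456134) = -0.012118 rad, from sin θ sin δ cos φ₁ over cos δ − sin φ₁ sin φ₂.
λ₂ = λ₁ + Δλ = -139.914°.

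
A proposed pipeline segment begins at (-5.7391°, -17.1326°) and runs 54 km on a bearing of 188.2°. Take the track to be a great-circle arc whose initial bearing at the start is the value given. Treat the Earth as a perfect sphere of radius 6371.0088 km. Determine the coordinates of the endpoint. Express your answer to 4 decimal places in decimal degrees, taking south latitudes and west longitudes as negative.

The arc subtends δ = 54/6371.0088 = 0.008476 rad at the centre.
With φ₁ = -5.7391° = -0.100166 rad and θ = 188.2° = 3.284710 rad:
sin φ₂ = sin φ₁ cos δ + cos φ₁ sin δ cos θ = (-0.099999)(0.999964) + (0.994988)(0.008476)(-0.989776) = -0.108342
φ₂ = asin(-0.108342) = -0.108555 rad = -6.2198°.
Then Δλ = atan2(-0.001203, 0.989130) = -0.001216 rad, from sin θ sin δ cos φ₁ over cos δ − sin φ₁ sin φ₂.
λ₂ = -17.1326° + -0.0697° = -17.2023°.

latitude -6.2198°, longitude -17.2023°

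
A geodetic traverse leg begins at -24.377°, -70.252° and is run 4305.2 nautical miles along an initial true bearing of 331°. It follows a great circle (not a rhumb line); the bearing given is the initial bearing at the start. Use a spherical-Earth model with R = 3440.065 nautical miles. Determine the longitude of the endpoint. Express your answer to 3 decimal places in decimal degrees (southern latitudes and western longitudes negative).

longitude -106.463°

Central angle δ = d/R = 1.251488 rad.
With φ₁ = -24.377° = -0.425459 rad and θ = 331° = 5.777040 rad:
sin φ₂ = sin φ₁ cos δ + cos φ₁ sin δ cos θ = (-0.412739)(0.313910) + (0.910849)(0.949453)(0.874620) = 0.626816
φ₂ = asin(0.626816) = 0.677460 rad = 38.816°.
Then Δλ = atan2(-0.419267, 0.572621) = -0.632005 rad, from sin θ sin δ cos φ₁ over cos δ − sin φ₁ sin φ₂.
λ₂ = -70.252° + -36.211° = -106.463°.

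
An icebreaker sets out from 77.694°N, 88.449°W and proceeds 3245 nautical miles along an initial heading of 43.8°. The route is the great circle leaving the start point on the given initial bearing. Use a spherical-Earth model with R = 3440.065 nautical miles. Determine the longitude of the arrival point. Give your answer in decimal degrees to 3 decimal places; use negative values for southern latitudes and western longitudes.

Central angle δ = d/R = 0.943296 rad.
With φ₁ = 77.694° = 1.356016 rad and θ = 43.8° = 0.764454 rad:
Applying the spherical law of cosines for sides, sin φ₂ = sin φ₁ cos δ + cos φ₁ sin δ cos θ = 0.698158, so φ₂ = 44.279°.
Then Δλ = atan2(0.119416, -0.094994) = 2.242781 rad, from sin θ sin δ cos φ₁ over cos δ − sin φ₁ sin φ₂.
λ₂ = λ₁ + Δλ = 40.053°.

longitude 40.053°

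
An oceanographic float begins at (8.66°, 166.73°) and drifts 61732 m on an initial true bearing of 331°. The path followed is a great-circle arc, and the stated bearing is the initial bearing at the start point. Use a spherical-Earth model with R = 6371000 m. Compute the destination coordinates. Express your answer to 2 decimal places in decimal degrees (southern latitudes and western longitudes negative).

The arc subtends δ = 61732/6371000 = 0.009690 rad at the centre.
Converting: φ₁ = 0.151146 rad, θ = 5.777040 rad.
Destination latitude: φ₂ = arcsin( sin φ₁ cos δ + cos φ₁ sin δ cos θ ) = arcsin(0.158942) = 9.15°.
For the longitude increment, Δλ = atan2( sin θ sin δ cos φ₁, cos δ − sin φ₁ sin φ₂ ) = atan2(-0.004644, 0.976021) = -0.27°.
λ₂ = 166.73° + -0.27° = 166.46°.

latitude 9.15°, longitude 166.46°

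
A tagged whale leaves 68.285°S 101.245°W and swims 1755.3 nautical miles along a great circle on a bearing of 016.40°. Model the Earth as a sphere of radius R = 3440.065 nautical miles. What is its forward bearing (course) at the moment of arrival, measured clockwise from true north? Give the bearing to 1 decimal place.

The arc subtends δ = 1755.3/3440.065 = 0.510252 rad at the centre.
With φ₁ = -68.285° = -1.191798 rad and θ = 16.4° = 0.286234 rad:
Applying the spherical law of cosines for sides, sin φ₂ = sin φ₁ cos δ + cos φ₁ sin δ cos θ = -0.637347, so φ₂ = -39.594°.
Δλ = atan2( sin θ sin δ cos φ₁ , cos δ − sin φ₁ sin φ₂ ) = atan2(0.051020, 0.280504) = 0.179919 rad = 10.309°.
λ₂ = -101.245° + 10.309° = -90.936°.
The forward bearing on arrival equals the back-azimuth from the destination plus 180°.
Back-azimuth from P₂ (-39.6°, -90.9°) to P₁ (-68.3°, -101.2°), with Δλ' = λ₁ − λ₂ = -10.3°: atan2( sin Δλ' cos φ₁ , cos φ₂ sin φ₁ − sin φ₂ cos φ₁ cos Δλ' ) = 187.8°.
Final bearing = (187.8° + 180°) mod 360° = 7.8°.

final bearing 7.8°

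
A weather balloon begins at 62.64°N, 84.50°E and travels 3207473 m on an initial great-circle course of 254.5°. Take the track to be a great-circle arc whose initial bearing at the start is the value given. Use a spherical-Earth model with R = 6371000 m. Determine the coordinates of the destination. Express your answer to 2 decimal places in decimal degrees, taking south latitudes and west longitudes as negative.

Central angle δ = d/R = 0.503449 rad.
Start latitude φ₁ = 1.093274 rad; initial bearing θ = 4.441863 rad.
sin φ₂ = sin φ₁ cos δ + cos φ₁ sin δ cos θ = (0.888136)(0.875924) + (0.459580)(0.482449)(-0.267238) = 0.718687
φ₂ = asin(0.718687) = 0.801912 rad = 45.95°.
Then Δλ = atan2(-0.213660, 0.237632) = -0.732330 rad, from sin θ sin δ cos φ₁ over cos δ − sin φ₁ sin φ₂.
λ₂ = λ₁ + Δλ = 42.54°.

latitude 45.95°, longitude 42.54°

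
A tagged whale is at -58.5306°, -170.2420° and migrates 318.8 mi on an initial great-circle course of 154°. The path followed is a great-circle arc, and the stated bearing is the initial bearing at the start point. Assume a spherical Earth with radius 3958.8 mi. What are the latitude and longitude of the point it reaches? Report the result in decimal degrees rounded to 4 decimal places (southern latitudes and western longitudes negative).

latitude -62.6105°, longitude -165.8457°

Angular distance δ = d/R = 318.8 / 3958.8 = 0.080529 rad.
With φ₁ = -58.5306° = -1.021552 rad and θ = 154° = 2.687807 rad:
Applying the spherical law of cosines for sides, sin φ₂ = sin φ₁ cos δ + cos φ₁ sin δ cos θ = -0.887899, so φ₂ = -62.6105°.
Then Δλ = atan2(0.018409, 0.239453) = 0.076729 rad, from sin θ sin δ cos φ₁ over cos δ − sin φ₁ sin φ₂.
λ₂ = -170.2420° + 4.3963° = -165.8457°.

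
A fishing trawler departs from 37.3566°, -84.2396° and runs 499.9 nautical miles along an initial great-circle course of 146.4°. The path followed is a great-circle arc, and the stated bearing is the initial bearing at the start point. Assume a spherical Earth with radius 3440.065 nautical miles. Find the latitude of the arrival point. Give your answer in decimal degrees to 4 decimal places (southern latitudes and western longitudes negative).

Angular distance δ = d/R = 499.9 / 3440.065 = 0.145317 rad.
Start latitude φ₁ = 0.651996 rad; initial bearing θ = 2.555162 rad.
Destination latitude: φ₂ = arcsin( sin φ₁ cos δ + cos φ₁ sin δ cos θ ) = arcsin(0.504507) = 30.2986°.
For the longitude increment, Δλ = atan2( sin θ sin δ cos φ₁, cos δ − sin φ₁ sin φ₂ ) = atan2(0.063697, 0.683338) = 5.3254°.
λ₂ = λ₁ + Δλ = -78.9142°.

latitude 30.2986°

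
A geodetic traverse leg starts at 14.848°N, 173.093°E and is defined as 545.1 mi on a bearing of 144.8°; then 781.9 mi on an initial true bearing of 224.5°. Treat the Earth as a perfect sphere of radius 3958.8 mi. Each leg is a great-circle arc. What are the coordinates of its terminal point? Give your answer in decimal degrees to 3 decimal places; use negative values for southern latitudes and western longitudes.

Apply the spherical direct solution leg by leg, carrying full precision between legs.
Leg 1: from (14.848°, 173.093°), δ = 545.1/3958.8 = 0.137693 rad, θ = 144.8° → φ = 8.361°, λ = 177.680°.
Leg 2: from (8.361°, 177.680°), δ = 781.9/3958.8 = 0.197509 rad, θ = 224.5° → φ = 0.236°, λ = 169.774°.

latitude 0.236°, longitude 169.774°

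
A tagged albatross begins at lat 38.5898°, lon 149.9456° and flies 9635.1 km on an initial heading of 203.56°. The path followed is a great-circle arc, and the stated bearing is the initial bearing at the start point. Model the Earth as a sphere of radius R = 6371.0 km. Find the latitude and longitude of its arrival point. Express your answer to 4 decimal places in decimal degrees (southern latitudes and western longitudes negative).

latitude -42.7507°, longitude 117.0302°

The arc subtends δ = 9635.1/6371 = 1.512337 rad at the centre.
Converting: φ₁ = 0.673519 rad, θ = 3.552792 rad.
Applying the spherical law of cosines for sides, sin φ₂ = sin φ₁ cos δ + cos φ₁ sin δ cos θ = -0.678810, so φ₂ = -42.7507°.
Then Δλ = atan2(-0.311892, 0.481827) = -0.574482 rad, from sin θ sin δ cos φ₁ over cos δ − sin φ₁ sin φ₂.
λ₂ = λ₁ + Δλ = 117.0302°.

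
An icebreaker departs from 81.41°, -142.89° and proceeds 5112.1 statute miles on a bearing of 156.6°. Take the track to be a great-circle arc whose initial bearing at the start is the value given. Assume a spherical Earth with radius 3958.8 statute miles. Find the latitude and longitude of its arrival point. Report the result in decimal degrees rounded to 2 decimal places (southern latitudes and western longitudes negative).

latitude 8.11°, longitude -120.21°

The arc subtends δ = 5112.1/3958.8 = 1.291326 rad at the centre.
Start latitude φ₁ = 1.420873 rad; initial bearing θ = 2.733186 rad.
sin φ₂ = sin φ₁ cos δ + cos φ₁ sin δ cos θ = (0.988782)(0.275847) + (0.149363)(0.961202)(-0.917755) = 0.140993
φ₂ = asin(0.140993) = 0.141464 rad = 8.11°.
Δλ = atan2( sin θ sin δ cos φ₁ , cos δ − sin φ₁ sin φ₂ ) = atan2(0.057018, 0.136436) = 0.395848 rad = 22.68°.
λ₂ = -142.89° + 22.68° = -120.21°.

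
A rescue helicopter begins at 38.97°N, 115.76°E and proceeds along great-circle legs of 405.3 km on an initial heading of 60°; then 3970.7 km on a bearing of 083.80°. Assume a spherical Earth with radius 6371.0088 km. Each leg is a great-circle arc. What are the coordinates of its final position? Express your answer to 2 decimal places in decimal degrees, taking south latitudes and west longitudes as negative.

latitude 35.27°, longitude 165.22°

Apply the spherical direct solution leg by leg, carrying full precision between legs.
Leg 1: from (38.97°, 115.76°), δ = 405.3/6371.0088 = 0.063616 rad, θ = 60° → φ = 40.72°, λ = 119.93°.
Leg 2: from (40.72°, 119.93°), δ = 3970.7/6371.0088 = 0.623245 rad, θ = 83.8° → φ = 35.27°, λ = 165.22°.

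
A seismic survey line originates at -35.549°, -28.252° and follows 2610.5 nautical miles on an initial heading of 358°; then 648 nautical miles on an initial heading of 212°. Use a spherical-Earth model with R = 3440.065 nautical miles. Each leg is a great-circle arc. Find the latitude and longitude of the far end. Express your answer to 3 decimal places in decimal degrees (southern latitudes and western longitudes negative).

Apply the spherical direct solution leg by leg, carrying full precision between legs.
Leg 1: from (-35.549°, -28.252°), δ = 2610.5/3440.065 = 0.758852 rad, θ = 358° → φ = 7.910°, λ = -29.641°.
Leg 2: from (7.910°, -29.641°), δ = 648/3440.065 = 0.188369 rad, θ = 212° → φ = -1.267°, λ = -35.338°.

latitude -1.267°, longitude -35.338°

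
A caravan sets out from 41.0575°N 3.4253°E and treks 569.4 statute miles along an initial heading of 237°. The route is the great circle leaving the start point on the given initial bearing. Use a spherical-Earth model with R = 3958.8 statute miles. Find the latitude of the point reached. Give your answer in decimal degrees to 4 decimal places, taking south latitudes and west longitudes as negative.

The arc subtends δ = 569.4/3958.8 = 0.143831 rad at the centre.
Converting: φ₁ = 0.716589 rad, θ = 4.136430 rad.
Destination latitude: φ₂ = arcsin( sin φ₁ cos δ + cos φ₁ sin δ cos θ ) = arcsin(0.591168) = 36.2399°.
For the longitude increment, Δλ = atan2( sin θ sin δ cos φ₁, cos δ − sin φ₁ sin φ₂ ) = atan2(-0.090646, 0.601386) = -8.5716°.
Hence λ₂ = 3.4253° + -8.5716° = -5.1463°.

latitude 36.2399°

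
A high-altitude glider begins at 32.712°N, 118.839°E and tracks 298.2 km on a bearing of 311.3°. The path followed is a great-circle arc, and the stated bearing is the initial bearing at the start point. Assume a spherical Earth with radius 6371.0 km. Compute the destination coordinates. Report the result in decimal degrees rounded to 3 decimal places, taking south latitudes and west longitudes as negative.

latitude 34.458°, longitude 116.396°

Angular distance δ = d/R = 298.2 / 6371 = 0.046806 rad.
Converting: φ₁ = 0.570932 rad, θ = 5.433210 rad.
Applying the spherical law of cosines for sides, sin φ₂ = sin φ₁ cos δ + cos φ₁ sin δ cos θ = 0.565808, so φ₂ = 34.458°.
For the longitude increment, Δλ = atan2( sin θ sin δ cos φ₁, cos δ − sin φ₁ sin φ₂ ) = atan2(-0.029576, 0.693133) = -2.443°.
λ₂ = λ₁ + Δλ = 116.396°.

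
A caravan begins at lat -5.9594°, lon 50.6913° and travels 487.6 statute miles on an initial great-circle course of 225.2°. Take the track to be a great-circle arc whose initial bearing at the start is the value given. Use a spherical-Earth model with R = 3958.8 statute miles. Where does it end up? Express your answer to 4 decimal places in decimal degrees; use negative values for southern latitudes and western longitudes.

The arc subtends δ = 487.6/3958.8 = 0.123169 rad at the centre.
Start latitude φ₁ = -0.104011 rad; initial bearing θ = 3.930481 rad.
Destination latitude: φ₂ = arcsin( sin φ₁ cos δ + cos φ₁ sin δ cos θ ) = arcsin(-0.189139) = -10.9025°.
Δλ = atan2( sin θ sin δ cos φ₁ , cos δ − sin φ₁ sin φ₂ ) = atan2(-0.086705, 0.972787) = -0.088896 rad = -5.0933°.
λ₂ = 50.6913° + -5.0933° = 45.5980°.

latitude -10.9025°, longitude 45.5980°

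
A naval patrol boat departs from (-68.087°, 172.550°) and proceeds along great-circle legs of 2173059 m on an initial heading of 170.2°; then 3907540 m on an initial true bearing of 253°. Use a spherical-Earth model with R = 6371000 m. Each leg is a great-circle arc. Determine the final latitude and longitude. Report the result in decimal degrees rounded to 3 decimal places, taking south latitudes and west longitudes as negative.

latitude -55.879°, longitude 122.580°

Apply the spherical direct solution leg by leg, carrying full precision between legs.
Leg 1: from (-68.087°, 172.550°), δ = 2173059/6371000 = 0.341086 rad, θ = 170.2° → φ = -85.807°, λ = -136.315°.
Leg 2: from (-85.807°, -136.315°), δ = 3907540/6371000 = 0.613332 rad, θ = 253° → φ = -55.879°, λ = 122.580°.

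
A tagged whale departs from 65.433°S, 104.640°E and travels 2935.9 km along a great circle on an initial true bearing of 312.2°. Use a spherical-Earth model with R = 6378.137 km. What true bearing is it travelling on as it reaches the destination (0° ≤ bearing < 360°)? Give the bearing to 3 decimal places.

Central angle δ = d/R = 0.460307 rad.
Start latitude φ₁ = -1.142021 rad; initial bearing θ = 5.448918 rad.
Destination latitude: φ₂ = arcsin( sin φ₁ cos δ + cos φ₁ sin δ cos θ ) = arcsin(-0.690755) = -43.690°.
For the longitude increment, Δλ = atan2( sin θ sin δ cos φ₁, cos δ − sin φ₁ sin φ₂ ) = atan2(-0.136818, 0.267692) = -27.072°.
Hence λ₂ = 104.640° + -27.072° = 77.568°.
The forward bearing on arrival equals the back-azimuth from the destination plus 180°.
Back-azimuth from P₂ (-43.690°, 77.568°) to P₁ (-65.433°, 104.640°), with Δλ' = λ₁ − λ₂ = 27.072°: atan2( sin Δλ' cos φ₁ , cos φ₂ sin φ₁ − sin φ₂ cos φ₁ cos Δλ' ) = 154.790°.
Final bearing = (154.790° + 180°) mod 360° = 334.790°.

final bearing 334.790°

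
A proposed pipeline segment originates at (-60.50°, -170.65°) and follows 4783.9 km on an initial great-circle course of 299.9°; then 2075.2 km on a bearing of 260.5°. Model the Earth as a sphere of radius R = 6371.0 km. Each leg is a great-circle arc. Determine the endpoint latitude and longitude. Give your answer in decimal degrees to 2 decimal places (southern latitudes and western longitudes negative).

Apply the spherical direct solution leg by leg, carrying full precision between legs.
Leg 1: from (-60.50°, -170.65°), δ = 4783.9/6371 = 0.750887 rad, θ = 299.9° → φ = -27.96°, λ = 147.31°.
Leg 2: from (-27.96°, 147.31°), δ = 2075.2/6371 = 0.325726 rad, θ = 260.5° → φ = -29.39°, λ = 126.07°.

latitude -29.39°, longitude 126.07°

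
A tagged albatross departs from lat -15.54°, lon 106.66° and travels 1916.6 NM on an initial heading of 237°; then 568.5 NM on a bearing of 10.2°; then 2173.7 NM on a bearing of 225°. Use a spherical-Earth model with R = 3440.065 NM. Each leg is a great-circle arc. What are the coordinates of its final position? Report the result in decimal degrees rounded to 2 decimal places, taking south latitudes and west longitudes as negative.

Apply the spherical direct solution leg by leg, carrying full precision between legs.
Leg 1: from (-15.54°, 106.66°), δ = 1916.6/3440.065 = 0.557141 rad, θ = 237° → φ = -30.32°, λ = 75.75°.
Leg 2: from (-30.32°, 75.75°), δ = 568.5/3440.065 = 0.165259 rad, θ = 10.2° → φ = -20.99°, λ = 77.54°.
Leg 3: from (-20.99°, 77.54°), δ = 2173.7/3440.065 = 0.631878 rad, θ = 225° → φ = -42.77°, λ = 42.86°.

latitude -42.77°, longitude 42.86°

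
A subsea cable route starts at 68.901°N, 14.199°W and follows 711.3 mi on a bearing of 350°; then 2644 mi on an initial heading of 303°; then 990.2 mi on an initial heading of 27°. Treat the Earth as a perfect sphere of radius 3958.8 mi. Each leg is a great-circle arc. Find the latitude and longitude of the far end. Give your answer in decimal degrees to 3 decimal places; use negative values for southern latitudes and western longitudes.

Apply the spherical direct solution leg by leg, carrying full precision between legs.
Leg 1: from (68.901°, -14.199°), δ = 711.3/3958.8 = 0.179676 rad, θ = 350° → φ = 78.901°, λ = -23.476°.
Leg 2: from (78.901°, -23.476°), δ = 2644/3958.8 = 0.667879 rad, θ = 303° → φ = 56.656°, λ = -132.575°.
Leg 3: from (56.656°, -132.575°), δ = 990.2/3958.8 = 0.250126 rad, θ = 27° → φ = 68.531°, λ = -114.694°.

latitude 68.531°, longitude -114.694°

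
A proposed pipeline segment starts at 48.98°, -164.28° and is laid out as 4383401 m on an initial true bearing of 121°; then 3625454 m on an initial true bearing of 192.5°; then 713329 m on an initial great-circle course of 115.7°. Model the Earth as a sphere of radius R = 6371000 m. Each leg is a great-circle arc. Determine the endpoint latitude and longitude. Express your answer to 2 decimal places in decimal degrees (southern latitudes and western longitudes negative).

latitude -13.03°, longitude -129.32°

Apply the spherical direct solution leg by leg, carrying full precision between legs.
Leg 1: from (48.98°, -164.28°), δ = 4383401/6371000 = 0.688024 rad, θ = 121° → φ = 21.60°, λ = -128.45°.
Leg 2: from (21.60°, -128.45°), δ = 3625454/6371000 = 0.569056 rad, θ = 192.5° → φ = -10.31°, λ = -135.25°.
Leg 3: from (-10.31°, -135.25°), δ = 713329/6371000 = 0.111965 rad, θ = 115.7° → φ = -13.03°, λ = -129.32°.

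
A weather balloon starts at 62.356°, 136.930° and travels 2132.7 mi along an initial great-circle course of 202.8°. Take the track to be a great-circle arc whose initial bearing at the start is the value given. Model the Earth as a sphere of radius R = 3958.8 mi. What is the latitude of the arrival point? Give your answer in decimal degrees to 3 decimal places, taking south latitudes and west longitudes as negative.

latitude 32.748°

δ = 2132.7/3958.8 = 0.538724 rad (30.8666°).
With φ₁ = 62.356° = 1.088318 rad and θ = 202.8° = 3.539528 rad:
Applying the spherical law of cosines for sides, sin φ₂ = sin φ₁ cos δ + cos φ₁ sin δ cos θ = 0.540940, so φ₂ = 32.748°.
Δλ = atan2( sin θ sin δ cos φ₁ , cos δ − sin φ₁ sin φ₂ ) = atan2(-0.092244, 0.379173) = -0.238640 rad = -13.673°.
λ₂ = λ₁ + Δλ = 123.257°.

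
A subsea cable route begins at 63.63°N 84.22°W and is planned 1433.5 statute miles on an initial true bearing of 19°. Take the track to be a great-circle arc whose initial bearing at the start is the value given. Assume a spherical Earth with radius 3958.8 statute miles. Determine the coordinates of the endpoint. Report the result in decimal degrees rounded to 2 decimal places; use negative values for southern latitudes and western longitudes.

latitude 80.62°, longitude -39.21°

Angular distance δ = d/R = 1433.5 / 3958.8 = 0.362105 rad.
Converting: φ₁ = 1.110553 rad, θ = 0.331613 rad.
Destination latitude: φ₂ = arcsin( sin φ₁ cos δ + cos φ₁ sin δ cos θ ) = arcsin(0.986616) = 80.62°.
For the longitude increment, Δλ = atan2( sin θ sin δ cos φ₁, cos δ − sin φ₁ sin φ₂ ) = atan2(0.051226, 0.051200) = 45.01°.
Hence λ₂ = -84.22° + 45.01° = -39.21°.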